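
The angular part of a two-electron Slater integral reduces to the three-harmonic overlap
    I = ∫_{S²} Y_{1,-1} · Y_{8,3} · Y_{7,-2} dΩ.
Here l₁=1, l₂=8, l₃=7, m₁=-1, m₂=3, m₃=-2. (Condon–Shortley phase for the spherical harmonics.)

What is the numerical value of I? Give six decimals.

m-sum 0 ✓  L=16 even ✓  7≤7≤9 ✓
Π(2lᵢ+1) = 3×17×15 = 765
triangle coeff Δ(1,8,7) = 1/2040
Σ_t [1,1]: t=1:−1/25401600 = -1/25401600
(3j)²=8/255 [(1 8 7; 0 0 0)], sign=+1
Σ_t [2,2]: t=2:+1/87091200 = 1/87091200
(3j)²=11/408 [(1 8 7; -1 3 -2)], sign=-1
⇒ 4πI² = 11/17
I = (-1)√(11/17/(4π)) = -0.22691696

-0.226917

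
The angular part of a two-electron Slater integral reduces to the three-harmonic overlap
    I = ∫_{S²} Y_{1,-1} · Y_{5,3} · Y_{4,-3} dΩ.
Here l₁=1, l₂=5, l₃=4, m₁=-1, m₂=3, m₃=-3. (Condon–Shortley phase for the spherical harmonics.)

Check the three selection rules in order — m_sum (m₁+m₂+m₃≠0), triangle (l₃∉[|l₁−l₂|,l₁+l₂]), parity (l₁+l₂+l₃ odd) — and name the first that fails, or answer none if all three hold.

m_sum

Σmᵢ = -1  ✗
l₃∈[|l₁−l₂|,l₁+l₂]=[4,6], have l₃=4
Σlᵢ = 10 ⇒ even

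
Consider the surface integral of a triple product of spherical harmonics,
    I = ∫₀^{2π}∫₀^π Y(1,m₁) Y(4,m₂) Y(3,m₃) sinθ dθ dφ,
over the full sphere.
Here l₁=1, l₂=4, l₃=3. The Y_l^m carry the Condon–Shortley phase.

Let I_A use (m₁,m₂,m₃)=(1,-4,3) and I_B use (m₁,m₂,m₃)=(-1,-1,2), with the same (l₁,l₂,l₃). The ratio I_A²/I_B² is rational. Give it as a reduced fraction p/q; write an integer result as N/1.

28/3

l's match ⇒ only the (l;m) 3-j factors differ between A and B.
A: triangle coeff Δ(1,4,3) = 1/252; Σ_t [0,0]: t=0:+1/1440 = 1/1440; (3j)²=1/9 [(1 4 3; 1 -4 3)], sign=+1
B: triangle coeff Δ(1,4,3) = 1/252; Σ_t [2,2]: t=2:+1/240 = 1/240; (3j)²=1/84 [(1 4 3; -1 -1 2)], sign=-1
I_A²/I_B² = (1/9)/(1/84) = 28/3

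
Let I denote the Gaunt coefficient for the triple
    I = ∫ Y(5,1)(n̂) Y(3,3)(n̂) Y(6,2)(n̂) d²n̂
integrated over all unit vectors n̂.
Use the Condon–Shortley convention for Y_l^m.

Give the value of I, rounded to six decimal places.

0.000000

m-sum = 1 + 3 + 2 = 6 ≠ 0 ⇒ I = 0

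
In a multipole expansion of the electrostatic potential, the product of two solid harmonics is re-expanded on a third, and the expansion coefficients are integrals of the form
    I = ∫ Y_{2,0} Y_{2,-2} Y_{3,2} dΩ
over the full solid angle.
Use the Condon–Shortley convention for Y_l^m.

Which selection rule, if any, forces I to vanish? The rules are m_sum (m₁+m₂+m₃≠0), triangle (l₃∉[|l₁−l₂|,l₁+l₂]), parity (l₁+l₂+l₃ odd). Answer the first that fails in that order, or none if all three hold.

parity

m₁+m₂+m₃ = 0 − 2 + 2 = 0  ✓
triangle: |2−2|=0 ≤ l₃=3 ≤ 2+2=4  ✓
parity: l₁+l₂+l₃ = 7 is odd  ✗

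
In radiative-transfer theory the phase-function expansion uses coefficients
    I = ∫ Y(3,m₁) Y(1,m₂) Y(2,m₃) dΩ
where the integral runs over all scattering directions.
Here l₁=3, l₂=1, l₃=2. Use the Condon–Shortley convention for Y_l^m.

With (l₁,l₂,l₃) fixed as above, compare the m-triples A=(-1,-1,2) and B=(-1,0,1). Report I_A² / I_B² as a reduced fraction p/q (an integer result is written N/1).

1/8

Shared (l₁,l₂,l₃)=(3,1,2): N and (l;000)² cancel in I_A²/I_B².
A: Δ = 2!·4!·0!/7! = 1/105; Racah Σ t=0..0: t=0:+1/48 = 1/48; ⇒ 3j(3 1 2; -1 -1 2)² = 1/105, sgn +1
B: Δ = 2!·4!·0!/7! = 1/105; Racah Σ t=1..1: t=1:−1/6 = -1/6; ⇒ 3j(3 1 2; -1 0 1)² = 8/105, sgn +1
I_A²/I_B² = (1/105)/(8/105) = 1/8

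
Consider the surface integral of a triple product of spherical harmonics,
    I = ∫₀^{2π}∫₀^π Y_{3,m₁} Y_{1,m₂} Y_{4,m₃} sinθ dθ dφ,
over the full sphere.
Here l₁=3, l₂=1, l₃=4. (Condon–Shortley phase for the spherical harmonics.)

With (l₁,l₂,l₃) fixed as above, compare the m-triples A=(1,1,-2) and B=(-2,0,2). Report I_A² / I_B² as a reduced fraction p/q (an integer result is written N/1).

l's match ⇒ only the (l;m) 3-j factors differ between A and B.
A: triangle coeff Δ(3,1,4) = 1/252; Σ_t [0,0]: t=0:+1/96 = 1/96; (3j)²=5/84 [(3 1 4; 1 1 -2)], sign=+1
B: triangle coeff Δ(3,1,4) = 1/252; Σ_t [0,0]: t=0:+1/120 = 1/120; (3j)²=1/21 [(3 1 4; -2 0 2)], sign=+1
I_A²/I_B² = (5/84)/(1/21) = 5/4

5/4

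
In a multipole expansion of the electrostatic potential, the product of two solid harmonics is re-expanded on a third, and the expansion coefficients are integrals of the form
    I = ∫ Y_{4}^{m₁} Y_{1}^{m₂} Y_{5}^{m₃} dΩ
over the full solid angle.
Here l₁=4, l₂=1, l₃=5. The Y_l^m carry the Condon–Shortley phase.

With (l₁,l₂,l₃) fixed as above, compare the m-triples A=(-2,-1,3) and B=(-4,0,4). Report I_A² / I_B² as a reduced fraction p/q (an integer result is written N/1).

Same 4,1,5: normalisation and zero-m 3j drop out of the ratio.
A: Δ: 0! 8! 2! / 11! → 1/495; sum: t=0:+1/2880 = 1/2880; 3j²(4 1 5; -2 -1 3) = Δ·Π!·Σ² = 28/495  (sign +1)
B: Δ: 0! 8! 2! / 11! → 1/495; sum: t=0:+1/40320 = 1/40320; 3j²(4 1 5; -4 0 4) = Δ·Π!·Σ² = 1/55  (sign -1)
I_A²/I_B² = (28/495)/(1/55) = 28/9

28/9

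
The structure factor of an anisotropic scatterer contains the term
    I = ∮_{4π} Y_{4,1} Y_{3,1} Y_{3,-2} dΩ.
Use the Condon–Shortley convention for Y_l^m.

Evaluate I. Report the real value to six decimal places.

0.145070

m-sum 0 ✓  L=10 even ✓  1≤3≤7 ✓
Π(2lᵢ+1) = 9×7×7 = 441
triangle coeff Δ(4,3,3) = 1/34650
Σ_t [1,3]: t=1:−1/72 t=2:+1/16 t=3:−1/72 = 5/144
(3j)²=2/77 [(4 3 3; 0 0 0)], sign=-1
Σ_t [2,3]: t=2:+1/48 t=3:−1/144 = 1/72
(3j)²=16/693 [(4 3 3; 1 1 -2)], sign=-1
⇒ 4πI² = 32/121
I = (+1)√(32/121/(4π)) = 0.14506992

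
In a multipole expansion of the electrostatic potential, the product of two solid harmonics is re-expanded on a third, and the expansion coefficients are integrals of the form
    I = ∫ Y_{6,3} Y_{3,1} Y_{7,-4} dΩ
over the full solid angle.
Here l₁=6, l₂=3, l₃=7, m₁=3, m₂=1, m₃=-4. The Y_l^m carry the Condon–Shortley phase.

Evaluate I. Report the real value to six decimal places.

Checks pass: Σm=0; 16 even; l₃=7∈[3,9].
(2·6+1)(2·3+1)(2·7+1) = 1365
Δ: 2! 10! 4! / 17! → 1/2042040
sum: t=0:+1/207360 t=1:−1/57600 t=2:+1/207360 = -1/129600
3j²(6 3 7; 0 0 0) = Δ·Π!·Σ² = 168/12155  (sign +1)
sum: t=0:+1/1451520 t=1:−1/483840 t=2:+1/2903040 = -1/967680
3j²(6 3 7; 3 1 -4) = Δ·Π!·Σ² = 81/6188  (sign +1)
combine: 4πI² = 1365·168/12155·81/6188 = 10206/41327
take √, sign +1: I = 0.14018641

0.140186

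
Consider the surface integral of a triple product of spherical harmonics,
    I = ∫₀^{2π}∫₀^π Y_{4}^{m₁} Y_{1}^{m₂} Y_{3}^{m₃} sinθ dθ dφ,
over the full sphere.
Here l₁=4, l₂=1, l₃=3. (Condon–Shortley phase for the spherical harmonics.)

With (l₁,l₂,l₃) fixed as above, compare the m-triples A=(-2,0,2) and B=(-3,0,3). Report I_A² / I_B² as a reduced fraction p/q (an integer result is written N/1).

Shared (l₁,l₂,l₃)=(4,1,3): N and (l;000)² cancel in I_A²/I_B².
A: Δ = 2!·6!·0!/9! = 1/252; Racah Σ t=1..1: t=1:−1/120 = -1/120; ⇒ 3j(4 1 3; -2 0 2)² = 1/21, sgn +1
B: Δ = 2!·6!·0!/9! = 1/252; Racah Σ t=1..1: t=1:−1/720 = -1/720; ⇒ 3j(4 1 3; -3 0 3)² = 1/36, sgn -1
I_A²/I_B² = (1/21)/(1/36) = 12/7

12/7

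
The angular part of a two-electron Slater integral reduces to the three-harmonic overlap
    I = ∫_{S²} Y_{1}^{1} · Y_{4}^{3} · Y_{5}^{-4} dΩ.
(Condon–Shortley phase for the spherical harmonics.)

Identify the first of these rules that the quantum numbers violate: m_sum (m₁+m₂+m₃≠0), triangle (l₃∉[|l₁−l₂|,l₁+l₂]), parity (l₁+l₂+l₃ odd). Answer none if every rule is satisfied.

none

Σmᵢ = 0  ✓
l₃∈[|l₁−l₂|,l₁+l₂]=[3,5], have l₃=5  ✓
Σlᵢ = 10 ⇒ even  ✓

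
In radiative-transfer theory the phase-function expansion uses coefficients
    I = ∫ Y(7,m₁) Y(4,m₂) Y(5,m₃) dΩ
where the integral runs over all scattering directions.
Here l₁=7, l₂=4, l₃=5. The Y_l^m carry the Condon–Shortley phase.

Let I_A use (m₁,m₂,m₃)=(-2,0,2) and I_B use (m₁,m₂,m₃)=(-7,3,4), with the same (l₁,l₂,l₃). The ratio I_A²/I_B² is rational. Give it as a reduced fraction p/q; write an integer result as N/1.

Same 7,4,5: normalisation and zero-m 3j drop out of the ratio.
A: Δ: 6! 8! 2! / 17! → 1/6126120; sum: t=2:+1/483840 t=3:−1/51840 t=4:+1/69120 = -1/362880; 3j²(7 4 5; -2 0 2) = Δ·Π!·Σ² = 16/17017  (sign +1)
B: Δ: 6! 8! 2! / 17! → 1/6126120; sum: t=6:+1/29030400 = 1/29030400; 3j²(7 4 5; -7 3 4) = Δ·Π!·Σ² = 21/680  (sign -1)
I_A²/I_B² = (16/17017)/(21/680) = 640/21021

640/21021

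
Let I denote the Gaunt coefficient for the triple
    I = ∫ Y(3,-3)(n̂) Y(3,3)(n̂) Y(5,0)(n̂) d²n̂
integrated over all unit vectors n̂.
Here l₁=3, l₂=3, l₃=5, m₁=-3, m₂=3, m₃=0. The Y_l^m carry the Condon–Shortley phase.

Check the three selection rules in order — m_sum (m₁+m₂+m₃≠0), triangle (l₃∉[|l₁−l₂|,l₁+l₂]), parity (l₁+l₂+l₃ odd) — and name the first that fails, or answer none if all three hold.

m₁+m₂+m₃ = -3 + 3 + 0 = 0  ✓
triangle: |3−3|=0 ≤ l₃=5 ≤ 3+3=6  ✓
parity: l₁+l₂+l₃ = 11 is odd  ✗

parity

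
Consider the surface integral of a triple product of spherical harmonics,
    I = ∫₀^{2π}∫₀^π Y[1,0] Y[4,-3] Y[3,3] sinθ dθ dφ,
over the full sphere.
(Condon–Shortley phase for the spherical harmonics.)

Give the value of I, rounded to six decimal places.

-0.162868

Checks pass: Σm=0; 8 even; l₃=3∈[3,5].
(2·1+1)(2·4+1)(2·3+1) = 189
Δ: 2! 0! 6! / 9! → 1/252
sum: t=1:−1/36 = -1/36
3j²(1 4 3; 0 0 0) = Δ·Π!·Σ² = 4/63  (sign +1)
sum: t=1:−1/720 = -1/720
3j²(1 4 3; 0 -3 3) = Δ·Π!·Σ² = 1/36  (sign -1)
combine: 4πI² = 189·4/63·1/36 = 1/3
take √, sign -1: I = -0.16286750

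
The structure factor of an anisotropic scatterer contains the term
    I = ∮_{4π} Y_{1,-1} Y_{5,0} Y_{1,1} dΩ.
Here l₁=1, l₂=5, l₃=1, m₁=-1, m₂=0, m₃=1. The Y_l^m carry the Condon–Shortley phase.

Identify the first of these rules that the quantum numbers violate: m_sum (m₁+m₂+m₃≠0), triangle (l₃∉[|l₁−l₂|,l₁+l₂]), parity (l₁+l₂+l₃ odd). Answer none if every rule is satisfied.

triangle

azimuthal sum: -1 + 0 + 1 = 0  ✓
4 ≤ 1 ≤ 6 (triangle on l)  ✗
L = 1 + 5 + 1 = 7 (odd)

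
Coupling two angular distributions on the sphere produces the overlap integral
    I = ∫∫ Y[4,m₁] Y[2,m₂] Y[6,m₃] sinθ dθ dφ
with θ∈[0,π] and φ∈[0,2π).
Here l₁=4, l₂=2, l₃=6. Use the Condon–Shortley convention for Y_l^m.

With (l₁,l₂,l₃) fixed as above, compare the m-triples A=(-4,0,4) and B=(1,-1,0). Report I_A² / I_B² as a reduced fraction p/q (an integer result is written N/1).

3/8

Same 4,2,6: normalisation and zero-m 3j drop out of the ratio.
A: Δ: 0! 8! 4! / 13! → 1/6435; sum: t=0:+1/161280 = 1/161280; 3j²(4 2 6; -4 0 4) = Δ·Π!·Σ² = 1/143  (sign +1)
B: Δ: 0! 8! 4! / 13! → 1/6435; sum: t=0:+1/4320 = 1/4320; 3j²(4 2 6; 1 -1 0) = Δ·Π!·Σ² = 8/429  (sign +1)
I_A²/I_B² = (1/143)/(8/429) = 3/8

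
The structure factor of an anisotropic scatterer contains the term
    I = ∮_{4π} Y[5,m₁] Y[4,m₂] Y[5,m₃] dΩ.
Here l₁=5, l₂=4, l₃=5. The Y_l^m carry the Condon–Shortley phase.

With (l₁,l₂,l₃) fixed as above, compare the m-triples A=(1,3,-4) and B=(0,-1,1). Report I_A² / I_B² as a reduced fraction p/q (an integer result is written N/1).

10/1

l's match ⇒ only the (l;m) 3-j factors differ between A and B.
A: triangle coeff Δ(5,4,5) = 1/3153150; Σ_t [3,4]: t=3:−1/17280 t=4:+1/103680 = -1/20736; (3j)²=10/429 [(5 4 5; 1 3 -4)], sign=+1
B: triangle coeff Δ(5,4,5) = 1/3153150; Σ_t [0,3]: t=0:+1/17280 t=1:−1/1152 t=2:+1/864 t=3:−1/6912 = 7/34560; (3j)²=1/429 [(5 4 5; 0 -1 1)], sign=+1
I_A²/I_B² = (10/429)/(1/429) = 10/1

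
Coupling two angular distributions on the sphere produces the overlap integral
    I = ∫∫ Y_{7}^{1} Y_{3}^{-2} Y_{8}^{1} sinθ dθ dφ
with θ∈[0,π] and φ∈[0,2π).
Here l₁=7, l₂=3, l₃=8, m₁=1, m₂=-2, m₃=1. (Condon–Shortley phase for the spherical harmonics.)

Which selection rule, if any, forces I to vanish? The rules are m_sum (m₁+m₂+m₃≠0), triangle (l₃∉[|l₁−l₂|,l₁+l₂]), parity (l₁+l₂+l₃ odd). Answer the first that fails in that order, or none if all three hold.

none

azimuthal sum: 1 − 2 + 1 = 0  ✓
4 ≤ 8 ≤ 10 (triangle on l)  ✓
L = 7 + 3 + 8 = 18 (even)  ✓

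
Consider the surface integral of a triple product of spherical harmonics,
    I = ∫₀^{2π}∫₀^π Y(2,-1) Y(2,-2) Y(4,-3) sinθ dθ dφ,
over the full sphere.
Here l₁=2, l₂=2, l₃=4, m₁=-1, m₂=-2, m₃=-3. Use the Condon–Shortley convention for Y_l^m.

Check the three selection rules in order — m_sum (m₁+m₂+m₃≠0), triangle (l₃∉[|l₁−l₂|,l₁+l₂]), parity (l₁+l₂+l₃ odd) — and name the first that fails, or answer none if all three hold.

m_sum

Σmᵢ = -6  ✗
l₃∈[|l₁−l₂|,l₁+l₂]=[0,4], have l₃=4
Σlᵢ = 8 ⇒ even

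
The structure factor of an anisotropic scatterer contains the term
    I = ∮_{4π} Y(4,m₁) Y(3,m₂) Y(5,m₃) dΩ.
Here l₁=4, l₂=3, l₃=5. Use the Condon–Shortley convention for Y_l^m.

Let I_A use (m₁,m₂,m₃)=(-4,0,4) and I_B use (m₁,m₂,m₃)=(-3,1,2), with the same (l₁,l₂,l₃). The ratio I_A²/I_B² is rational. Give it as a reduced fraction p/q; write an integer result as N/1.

Same 4,3,5: normalisation and zero-m 3j drop out of the ratio.
A: Δ: 2! 6! 4! / 13! → 1/180180; sum: t=2:+1/8640 = 1/8640; 3j²(4 3 5; -4 0 4) = Δ·Π!·Σ² = 28/715  (sign -1)
B: Δ: 2! 6! 4! / 13! → 1/180180; sum: t=1:−1/4320 t=2:+1/960 = 7/8640; 3j²(4 3 5; -3 1 2) = Δ·Π!·Σ² = 343/12870  (sign -1)
I_A²/I_B² = (28/715)/(343/12870) = 72/49

72/49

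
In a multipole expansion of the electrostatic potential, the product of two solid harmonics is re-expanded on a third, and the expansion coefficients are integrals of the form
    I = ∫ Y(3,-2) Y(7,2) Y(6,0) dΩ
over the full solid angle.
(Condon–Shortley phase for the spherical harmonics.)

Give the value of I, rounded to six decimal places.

Rules hold: Σm=0, L=16 even, 4≤6≤10.
N = 7·15·13 = 1365
Δ = 4!·2!·10!/17! = 1/2042040
Racah Σ t=1..3: t=1:−1/207360 t=2:+1/57600 t=3:−1/207360 = 1/129600
⇒ 3j(3 7 6; 0 0 0)² = 168/12155, sgn +1
Racah Σ t=3..4: t=3:−1/207360 t=4:+1/345600 = -1/518400
⇒ 3j(3 7 6; -2 2 0)² = 12/2431, sgn -1
4πI² = N·(3j₀)²·(3jₘ)² = 42336/454597
I = -1·√(0.0931286/4π) = -0.08608683

-0.086087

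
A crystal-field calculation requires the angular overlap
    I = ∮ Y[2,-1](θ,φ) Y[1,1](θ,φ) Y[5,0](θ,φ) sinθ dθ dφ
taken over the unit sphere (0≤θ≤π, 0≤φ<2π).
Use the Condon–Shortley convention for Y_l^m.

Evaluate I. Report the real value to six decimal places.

0.000000

triangle: need 1≤l₃≤3, have 5; I=0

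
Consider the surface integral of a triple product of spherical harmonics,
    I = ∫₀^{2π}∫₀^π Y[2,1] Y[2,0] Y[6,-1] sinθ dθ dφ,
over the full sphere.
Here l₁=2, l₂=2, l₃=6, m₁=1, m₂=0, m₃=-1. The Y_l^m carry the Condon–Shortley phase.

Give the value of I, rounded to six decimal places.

0.000000

|2−2|≤6≤2+2 violated ⇒ I = 0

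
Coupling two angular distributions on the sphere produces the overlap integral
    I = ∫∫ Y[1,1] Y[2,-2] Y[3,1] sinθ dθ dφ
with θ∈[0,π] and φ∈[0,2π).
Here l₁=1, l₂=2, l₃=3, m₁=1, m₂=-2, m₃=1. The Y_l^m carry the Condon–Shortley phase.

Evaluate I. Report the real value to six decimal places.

m-sum 0 ✓  L=6 even ✓  1≤3≤3 ✓
Π(2lᵢ+1) = 3×5×7 = 105
triangle coeff Δ(1,2,3) = 1/105
Σ_t [0,0]: t=0:+1/4 = 1/4
(3j)²=3/35 [(1 2 3; 0 0 0)], sign=-1
Σ_t [0,0]: t=0:+1/48 = 1/48
(3j)²=1/105 [(1 2 3; 1 -2 1)], sign=+1
⇒ 4πI² = 3/35
I = (-1)√(3/35/(4π)) = -0.08258890

-0.082589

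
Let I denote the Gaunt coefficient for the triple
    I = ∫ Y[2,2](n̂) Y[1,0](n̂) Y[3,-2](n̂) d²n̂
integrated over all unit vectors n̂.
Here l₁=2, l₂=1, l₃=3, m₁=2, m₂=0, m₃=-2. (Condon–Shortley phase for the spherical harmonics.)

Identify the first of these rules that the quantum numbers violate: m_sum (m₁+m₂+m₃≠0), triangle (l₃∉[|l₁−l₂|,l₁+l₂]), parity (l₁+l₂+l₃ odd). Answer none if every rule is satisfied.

none

azimuthal sum: 2 + 0 − 2 = 0  ✓
1 ≤ 3 ≤ 3 (triangle on l)  ✓
L = 2 + 1 + 3 = 6 (even)  ✓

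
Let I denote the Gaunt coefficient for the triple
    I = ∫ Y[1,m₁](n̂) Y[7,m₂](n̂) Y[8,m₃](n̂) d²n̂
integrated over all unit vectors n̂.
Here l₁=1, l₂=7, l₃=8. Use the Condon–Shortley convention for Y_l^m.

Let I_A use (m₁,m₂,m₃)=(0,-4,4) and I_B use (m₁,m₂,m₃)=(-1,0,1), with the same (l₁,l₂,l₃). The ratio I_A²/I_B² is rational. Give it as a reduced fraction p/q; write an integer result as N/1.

l's match ⇒ only the (l;m) 3-j factors differ between A and B.
A: triangle coeff Δ(1,7,8) = 1/2040; Σ_t [0,0]: t=0:+1/239500800 = 1/239500800; (3j)²=2/85 [(1 7 8; 0 -4 4)], sign=+1
B: triangle coeff Δ(1,7,8) = 1/2040; Σ_t [0,0]: t=0:+1/50803200 = 1/50803200; (3j)²=3/170 [(1 7 8; -1 0 1)], sign=-1
I_A²/I_B² = (2/85)/(3/170) = 4/3

4/3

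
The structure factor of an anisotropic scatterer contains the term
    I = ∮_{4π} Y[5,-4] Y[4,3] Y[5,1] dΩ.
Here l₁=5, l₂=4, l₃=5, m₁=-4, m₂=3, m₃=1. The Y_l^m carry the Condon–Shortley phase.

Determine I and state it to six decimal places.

m-sum 0 ✓  L=14 even ✓  1≤5≤9 ✓
Π(2lᵢ+1) = 11×9×11 = 1089
triangle coeff Δ(5,4,5) = 1/3153150
Σ_t [0,4]: t=0:+1/69120 t=1:−1/1728 t=2:+1/576 t=3:−1/1728 t=4:+1/69120 = 7/11520
(3j)²=2/143 [(5 4 5; 0 0 0)], sign=-1
Σ_t [3,4]: t=3:−1/103680 t=4:+1/17280 = 1/20736
(3j)²=10/429 [(5 4 5; -4 3 1)], sign=+1
⇒ 4πI² = 60/169
I = (-1)√(60/169/(4π)) = -0.16808437

-0.168084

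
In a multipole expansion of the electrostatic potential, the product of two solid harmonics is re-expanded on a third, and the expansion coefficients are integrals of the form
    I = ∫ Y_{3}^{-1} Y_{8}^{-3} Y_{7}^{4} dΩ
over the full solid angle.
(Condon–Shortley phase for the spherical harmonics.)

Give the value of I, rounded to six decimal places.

Rules hold: Σm=0, L=18 even, 5≤7≤11.
N = 7·17·15 = 1785
Δ = 4!·2!·12!/19! = 1/5290740
Racah Σ t=1..3: t=1:−1/7257600 t=2:+1/2073600 t=3:−1/7257600 = 1/4838400
⇒ 3j(3 8 7; 0 0 0)² = 252/20995, sgn -1
Racah Σ t=2..4: t=2:+1/17418240 t=3:−1/43545600 t=4:+1/1916006400 = 67/1916006400
⇒ 3j(3 8 7; -1 -3 4)² = 4489/352716, sgn -1
4πI² = N·(3j₀)²·(3jₘ)² = 282807/1037153
I = +1·√(0.272676/4π) = 0.14730542

0.147305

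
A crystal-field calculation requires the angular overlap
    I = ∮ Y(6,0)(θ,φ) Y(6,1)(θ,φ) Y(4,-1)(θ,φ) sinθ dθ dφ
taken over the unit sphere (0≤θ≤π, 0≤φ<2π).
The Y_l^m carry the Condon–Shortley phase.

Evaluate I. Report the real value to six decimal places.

m-sum 0 ✓  L=16 even ✓  0≤4≤12 ✓
Π(2lᵢ+1) = 13×13×9 = 1521
triangle coeff Δ(6,6,4) = 1/15315300
Σ_t [2,6]: t=2:+1/829440 t=3:−1/25920 t=4:+1/9216 t=5:−1/25920 t=6:+1/829440 = 7/207360
(3j)²=28/2431 [(6 6 4; 0 0 0)], sign=+1
Σ_t [3,6]: t=3:−1/103680 t=4:+1/13824 t=5:−1/17280 t=6:+1/207360 = 1/103680
(3j)²=10/7293 [(6 6 4; 0 1 -1)], sign=-1
⇒ 4πI² = 840/34969
I = (-1)√(840/34969/(4π)) = -0.04372130

-0.043721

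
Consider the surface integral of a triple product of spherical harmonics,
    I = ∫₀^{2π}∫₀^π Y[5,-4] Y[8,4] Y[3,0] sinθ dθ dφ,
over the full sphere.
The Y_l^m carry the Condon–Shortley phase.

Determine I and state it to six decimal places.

0.124544

m-sum 0 ✓  L=16 even ✓  3≤3≤13 ✓
Π(2lᵢ+1) = 11×17×7 = 1309
triangle coeff Δ(5,8,3) = 1/136136
Σ_t [5,5]: t=5:−1/518400 = -1/518400
(3j)²=56/2431 [(5 8 3; 0 0 0)], sign=+1
Σ_t [9,9]: t=9:−1/13063680 = -1/13063680
(3j)²=10/1547 [(5 8 3; -4 4 0)], sign=+1
⇒ 4πI² = 560/2873
I = (+1)√(560/2873/(4π)) = 0.12454356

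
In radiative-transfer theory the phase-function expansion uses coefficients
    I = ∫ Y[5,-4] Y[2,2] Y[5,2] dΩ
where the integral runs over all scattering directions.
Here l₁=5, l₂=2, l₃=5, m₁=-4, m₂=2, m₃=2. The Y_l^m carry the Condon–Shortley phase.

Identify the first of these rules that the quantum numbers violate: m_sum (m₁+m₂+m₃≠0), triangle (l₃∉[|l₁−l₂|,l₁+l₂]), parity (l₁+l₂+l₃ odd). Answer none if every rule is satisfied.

none

Σmᵢ = 0  ✓
l₃∈[|l₁−l₂|,l₁+l₂]=[3,7], have l₃=5  ✓
Σlᵢ = 12 ⇒ even  ✓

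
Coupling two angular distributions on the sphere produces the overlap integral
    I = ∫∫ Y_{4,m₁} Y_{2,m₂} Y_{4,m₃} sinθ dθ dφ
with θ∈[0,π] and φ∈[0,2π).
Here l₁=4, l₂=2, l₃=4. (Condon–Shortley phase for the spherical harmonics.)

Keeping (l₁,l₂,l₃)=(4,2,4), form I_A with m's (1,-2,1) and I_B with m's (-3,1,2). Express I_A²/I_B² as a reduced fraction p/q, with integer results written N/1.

Shared (l₁,l₂,l₃)=(4,2,4): N and (l;000)² cancel in I_A²/I_B².
A: Δ = 2!·6!·2!/11! = 1/13860; Racah Σ t=0..0: t=0:+1/144 = 1/144; ⇒ 3j(4 2 4; 1 -2 1)² = 10/231, sgn -1
B: Δ = 2!·6!·2!/11! = 1/13860; Racah Σ t=1..2: t=1:−1/1440 t=2:+1/240 = 1/288; ⇒ 3j(4 2 4; -3 1 2)² = 5/132, sgn +1
I_A²/I_B² = (10/231)/(5/132) = 8/7

8/7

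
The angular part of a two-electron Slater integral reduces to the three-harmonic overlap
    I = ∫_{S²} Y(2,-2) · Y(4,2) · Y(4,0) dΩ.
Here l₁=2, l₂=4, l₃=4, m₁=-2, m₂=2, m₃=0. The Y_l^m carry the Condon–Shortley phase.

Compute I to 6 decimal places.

-0.190365

m-sum 0 ✓  L=10 even ✓  2≤4≤6 ✓
Π(2lᵢ+1) = 5×9×9 = 405
triangle coeff Δ(2,4,4) = 1/13860
Σ_t [0,2]: t=0:+1/192 t=1:−1/36 t=2:+1/192 = -5/288
(3j)²=20/693 [(2 4 4; 0 0 0)], sign=-1
Σ_t [2,2]: t=2:+1/192 = 1/192
(3j)²=3/77 [(2 4 4; -2 2 0)], sign=+1
⇒ 4πI² = 2700/5929
I = (-1)√(2700/5929/(4π)) = -0.19036462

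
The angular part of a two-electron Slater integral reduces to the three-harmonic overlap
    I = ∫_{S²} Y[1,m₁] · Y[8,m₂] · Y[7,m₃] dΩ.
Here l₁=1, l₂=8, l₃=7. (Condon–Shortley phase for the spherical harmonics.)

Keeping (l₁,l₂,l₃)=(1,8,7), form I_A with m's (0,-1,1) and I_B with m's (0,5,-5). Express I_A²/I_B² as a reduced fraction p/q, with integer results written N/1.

l's match ⇒ only the (l;m) 3-j factors differ between A and B.
A: triangle coeff Δ(1,8,7) = 1/2040; Σ_t [1,1]: t=1:−1/29030400 = -1/29030400; (3j)²=21/680 [(1 8 7; 0 -1 1)], sign=-1
B: triangle coeff Δ(1,8,7) = 1/2040; Σ_t [1,1]: t=1:−1/958003200 = -1/958003200; (3j)²=13/680 [(1 8 7; 0 5 -5)], sign=-1
I_A²/I_B² = (21/680)/(13/680) = 21/13

21/13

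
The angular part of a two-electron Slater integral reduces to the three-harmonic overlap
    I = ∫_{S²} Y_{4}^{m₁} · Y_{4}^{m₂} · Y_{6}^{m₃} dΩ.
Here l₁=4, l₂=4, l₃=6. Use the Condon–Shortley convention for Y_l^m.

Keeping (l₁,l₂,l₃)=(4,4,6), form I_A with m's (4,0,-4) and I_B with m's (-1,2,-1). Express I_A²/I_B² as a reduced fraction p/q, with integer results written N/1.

l's match ⇒ only the (l;m) 3-j factors differ between A and B.
A: triangle coeff Δ(4,4,6) = 1/1261260; Σ_t [0,0]: t=0:+1/69120 = 1/69120; (3j)²=4/143 [(4 4 6; 4 0 -4)], sign=+1
B: triangle coeff Δ(4,4,6) = 1/1261260; Σ_t [0,2]: t=0:+1/172800 t=1:−1/5760 t=2:+1/3456 = 7/57600; (3j)²=21/2860 [(4 4 6; -1 2 -1)], sign=-1
I_A²/I_B² = (4/143)/(21/2860) = 80/21

80/21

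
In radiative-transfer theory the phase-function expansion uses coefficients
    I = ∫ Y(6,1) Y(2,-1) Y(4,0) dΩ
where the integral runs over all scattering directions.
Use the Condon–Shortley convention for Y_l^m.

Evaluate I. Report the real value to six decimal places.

-0.210395

m-sum 0 ✓  L=12 even ✓  4≤4≤8 ✓
Π(2lᵢ+1) = 13×5×9 = 585
triangle coeff Δ(6,2,4) = 1/6435
Σ_t [2,2]: t=2:+1/2304 = 1/2304
(3j)²=5/143 [(6 2 4; 0 0 0)], sign=+1
Σ_t [1,1]: t=1:−1/3456 = -1/3456
(3j)²=35/1287 [(6 2 4; 1 -1 0)], sign=-1
⇒ 4πI² = 875/1573
I = (-1)√(875/1573/(4π)) = -0.21039467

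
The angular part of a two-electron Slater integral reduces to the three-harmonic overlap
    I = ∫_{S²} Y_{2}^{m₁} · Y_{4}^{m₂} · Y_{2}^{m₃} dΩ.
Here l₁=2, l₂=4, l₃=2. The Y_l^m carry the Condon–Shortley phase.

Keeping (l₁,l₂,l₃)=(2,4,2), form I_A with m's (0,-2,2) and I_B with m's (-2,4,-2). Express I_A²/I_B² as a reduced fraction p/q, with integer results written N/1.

3/14

Shared (l₁,l₂,l₃)=(2,4,2): N and (l;000)² cancel in I_A²/I_B².
A: Δ = 4!·0!·4!/9! = 1/630; Racah Σ t=2..2: t=2:+1/96 = 1/96; ⇒ 3j(2 4 2; 0 -2 2)² = 1/42, sgn +1
B: Δ = 4!·0!·4!/9! = 1/630; Racah Σ t=4..4: t=4:+1/576 = 1/576; ⇒ 3j(2 4 2; -2 4 -2)² = 1/9, sgn +1
I_A²/I_B² = (1/42)/(1/9) = 3/14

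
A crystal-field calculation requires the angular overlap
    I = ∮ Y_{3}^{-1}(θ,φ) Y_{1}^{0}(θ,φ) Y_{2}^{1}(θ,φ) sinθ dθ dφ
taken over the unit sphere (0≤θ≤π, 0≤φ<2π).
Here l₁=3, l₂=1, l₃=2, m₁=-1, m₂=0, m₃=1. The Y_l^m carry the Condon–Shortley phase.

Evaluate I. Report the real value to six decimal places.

Rules hold: Σm=0, L=6 even, 2≤2≤4.
N = 7·3·5 = 105
Δ = 2!·4!·0!/7! = 1/105
Racah Σ t=1..1: t=1:−1/4 = -1/4
⇒ 3j(3 1 2; 0 0 0)² = 3/35, sgn -1
Racah Σ t=1..1: t=1:−1/6 = -1/6
⇒ 3j(3 1 2; -1 0 1)² = 8/105, sgn +1
4πI² = N·(3j₀)²·(3jₘ)² = 24/35
I = -1·√(0.685714/4π) = -0.23359668

-0.233597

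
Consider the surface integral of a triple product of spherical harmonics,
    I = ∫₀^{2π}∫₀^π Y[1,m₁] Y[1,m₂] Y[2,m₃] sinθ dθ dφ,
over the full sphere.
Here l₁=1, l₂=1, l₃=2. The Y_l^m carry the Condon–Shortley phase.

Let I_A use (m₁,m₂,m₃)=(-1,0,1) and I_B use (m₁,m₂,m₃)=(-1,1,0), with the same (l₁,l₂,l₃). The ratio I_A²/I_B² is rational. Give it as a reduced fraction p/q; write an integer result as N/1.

3/1

Shared (l₁,l₂,l₃)=(1,1,2): N and (l;000)² cancel in I_A²/I_B².
A: Δ = 0!·2!·2!/5! = 1/30; Racah Σ t=0..0: t=0:+1/2 = 1/2; ⇒ 3j(1 1 2; -1 0 1)² = 1/10, sgn -1
B: Δ = 0!·2!·2!/5! = 1/30; Racah Σ t=0..0: t=0:+1/4 = 1/4; ⇒ 3j(1 1 2; -1 1 0)² = 1/30, sgn +1
I_A²/I_B² = (1/10)/(1/30) = 3/1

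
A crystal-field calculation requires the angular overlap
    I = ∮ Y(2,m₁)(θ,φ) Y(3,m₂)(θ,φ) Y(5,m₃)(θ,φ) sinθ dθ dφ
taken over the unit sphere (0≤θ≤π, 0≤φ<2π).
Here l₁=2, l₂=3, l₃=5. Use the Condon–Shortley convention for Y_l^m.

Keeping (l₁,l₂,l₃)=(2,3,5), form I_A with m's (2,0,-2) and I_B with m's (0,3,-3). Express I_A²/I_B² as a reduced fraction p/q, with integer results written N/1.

l's match ⇒ only the (l;m) 3-j factors differ between A and B.
A: triangle coeff Δ(2,3,5) = 1/2310; Σ_t [0,0]: t=0:+1/864 = 1/864; (3j)²=1/66 [(2 3 5; 2 0 -2)], sign=-1
B: triangle coeff Δ(2,3,5) = 1/2310; Σ_t [0,0]: t=0:+1/2880 = 1/2880; (3j)²=2/165 [(2 3 5; 0 3 -3)], sign=+1
I_A²/I_B² = (1/66)/(2/165) = 5/4

5/4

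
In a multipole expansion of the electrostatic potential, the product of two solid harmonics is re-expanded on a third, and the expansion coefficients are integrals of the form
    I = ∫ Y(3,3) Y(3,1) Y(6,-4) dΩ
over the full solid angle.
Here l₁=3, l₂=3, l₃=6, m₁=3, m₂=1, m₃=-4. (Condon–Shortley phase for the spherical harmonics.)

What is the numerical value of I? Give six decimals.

0.171787

Rules hold: Σm=0, L=12 even, 0≤6≤6.
N = 7·7·13 = 637
Δ = 0!·6!·6!/13! = 1/12012
Racah Σ t=0..0: t=0:+1/1296 = 1/1296
⇒ 3j(3 3 6; 0 0 0)² = 100/3003, sgn +1
Racah Σ t=0..0: t=0:+1/34560 = 1/34560
⇒ 3j(3 3 6; 3 1 -4)² = 5/286, sgn +1
4πI² = N·(3j₀)²·(3jₘ)² = 1750/4719
I = +1·√(0.370841/4π) = 0.17178653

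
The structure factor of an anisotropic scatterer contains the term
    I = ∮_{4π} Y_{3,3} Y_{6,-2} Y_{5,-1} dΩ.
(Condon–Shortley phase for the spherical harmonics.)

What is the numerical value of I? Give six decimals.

-0.174062

Checks pass: Σm=0; 14 even; l₃=5∈[3,9].
(2·3+1)(2·6+1)(2·5+1) = 1001
Δ: 4! 2! 8! / 15! → 1/675675
sum: t=1:−1/8640 t=2:+1/2304 t=3:−1/8640 = 7/34560
3j²(3 6 5; 0 0 0) = Δ·Π!·Σ² = 7/429  (sign -1)
sum: t=0:+1/27648 = 1/27648
3j²(3 6 5; 3 -2 -1) = Δ·Π!·Σ² = 10/429  (sign +1)
combine: 4πI² = 1001·7/429·10/429 = 490/1287
take √, sign -1: I = -0.17406195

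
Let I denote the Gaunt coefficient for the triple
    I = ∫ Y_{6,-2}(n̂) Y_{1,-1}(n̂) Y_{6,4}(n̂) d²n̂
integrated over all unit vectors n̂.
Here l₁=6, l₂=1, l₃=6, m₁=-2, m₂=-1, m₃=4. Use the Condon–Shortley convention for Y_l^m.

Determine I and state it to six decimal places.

m-sum = -2 − 1 + 4 = 1 ≠ 0 ⇒ I = 0

0.000000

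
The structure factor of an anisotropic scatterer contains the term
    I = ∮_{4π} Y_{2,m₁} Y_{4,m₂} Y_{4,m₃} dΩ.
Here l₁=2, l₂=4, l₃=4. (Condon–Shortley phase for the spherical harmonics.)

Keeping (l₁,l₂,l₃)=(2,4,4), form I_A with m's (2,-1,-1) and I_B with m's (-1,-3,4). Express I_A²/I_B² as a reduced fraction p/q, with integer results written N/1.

50/49

l's match ⇒ only the (l;m) 3-j factors differ between A and B.
A: triangle coeff Δ(2,4,4) = 1/13860; Σ_t [0,0]: t=0:+1/144 = 1/144; (3j)²=10/231 [(2 4 4; 2 -1 -1)], sign=-1
B: triangle coeff Δ(2,4,4) = 1/13860; Σ_t [1,1]: t=1:−1/1440 = -1/1440; (3j)²=7/165 [(2 4 4; -1 -3 4)], sign=-1
I_A²/I_B² = (10/231)/(7/165) = 50/49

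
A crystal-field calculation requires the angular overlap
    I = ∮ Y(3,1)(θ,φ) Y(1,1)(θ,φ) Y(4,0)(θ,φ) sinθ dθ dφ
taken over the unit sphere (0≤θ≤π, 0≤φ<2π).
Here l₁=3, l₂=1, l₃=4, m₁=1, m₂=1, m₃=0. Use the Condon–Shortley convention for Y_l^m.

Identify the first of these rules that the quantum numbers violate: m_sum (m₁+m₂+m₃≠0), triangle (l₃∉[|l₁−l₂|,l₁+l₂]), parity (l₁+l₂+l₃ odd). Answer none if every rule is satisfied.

azimuthal sum: 1 + 1 + 0 = 2  ✗
2 ≤ 4 ≤ 4 (triangle on l)
L = 3 + 1 + 4 = 8 (even)

m_sum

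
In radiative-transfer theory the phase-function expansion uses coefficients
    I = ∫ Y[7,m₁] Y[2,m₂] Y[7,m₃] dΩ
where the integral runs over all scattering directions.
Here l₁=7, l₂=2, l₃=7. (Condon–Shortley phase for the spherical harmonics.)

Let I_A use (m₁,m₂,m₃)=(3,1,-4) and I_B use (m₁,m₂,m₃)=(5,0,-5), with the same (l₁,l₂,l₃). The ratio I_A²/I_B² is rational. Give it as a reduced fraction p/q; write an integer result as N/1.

Shared (l₁,l₂,l₃)=(7,2,7): N and (l;000)² cancel in I_A²/I_B².
A: Δ = 2!·12!·2!/17! = 1/185640; Racah Σ t=1..2: t=1:−1/4354560 t=2:+1/14515200 = -1/6220800; ⇒ 3j(7 2 7; 3 1 -4)² = 77/4420, sgn +1
B: Δ = 2!·12!·2!/17! = 1/185640; Racah Σ t=0..2: t=0:+1/29030400 t=1:−1/39916800 t=2:+1/1916006400 = 19/1916006400; ⇒ 3j(7 2 7; 5 0 -5)² = 361/185640, sgn +1
I_A²/I_B² = (77/4420)/(361/185640) = 3234/361

3234/361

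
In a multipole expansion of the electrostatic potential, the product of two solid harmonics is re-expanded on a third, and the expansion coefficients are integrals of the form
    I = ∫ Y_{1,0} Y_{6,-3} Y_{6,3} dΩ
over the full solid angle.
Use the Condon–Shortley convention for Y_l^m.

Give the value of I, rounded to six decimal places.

l₁+l₂+l₃=13 is odd: 3j(l;000)=0 ⇒ I=0

0.000000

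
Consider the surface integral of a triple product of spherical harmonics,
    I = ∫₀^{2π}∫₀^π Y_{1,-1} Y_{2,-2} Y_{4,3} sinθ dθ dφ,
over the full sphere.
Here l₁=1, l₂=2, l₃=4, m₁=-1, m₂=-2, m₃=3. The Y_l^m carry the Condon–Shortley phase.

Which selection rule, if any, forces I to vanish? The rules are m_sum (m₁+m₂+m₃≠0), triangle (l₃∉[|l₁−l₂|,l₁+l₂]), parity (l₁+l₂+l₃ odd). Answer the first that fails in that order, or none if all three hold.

triangle

m₁+m₂+m₃ = -1 − 2 + 3 = 0  ✓
triangle: |1−2|=1 ≤ l₃=4 ≤ 1+2=3  ✗
parity: l₁+l₂+l₃ = 7 is odd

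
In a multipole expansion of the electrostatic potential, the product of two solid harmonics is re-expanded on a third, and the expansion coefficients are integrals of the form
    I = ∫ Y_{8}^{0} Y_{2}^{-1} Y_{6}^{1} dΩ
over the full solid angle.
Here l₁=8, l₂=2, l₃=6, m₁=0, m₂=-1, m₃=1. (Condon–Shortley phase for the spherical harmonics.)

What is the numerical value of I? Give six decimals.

0.179619

m-sum 0 ✓  L=16 even ✓  6≤6≤10 ✓
Π(2lᵢ+1) = 17×5×13 = 1105
triangle coeff Δ(8,2,6) = 1/30940
Σ_t [2,2]: t=2:+1/2073600 = 1/2073600
(3j)²=28/1105 [(8 2 6; 0 0 0)], sign=+1
Σ_t [1,1]: t=1:−1/3628800 = -1/3628800
(3j)²=16/1105 [(8 2 6; 0 -1 1)], sign=+1
⇒ 4πI² = 448/1105
I = (+1)√(448/1105/(4π)) = 0.17961927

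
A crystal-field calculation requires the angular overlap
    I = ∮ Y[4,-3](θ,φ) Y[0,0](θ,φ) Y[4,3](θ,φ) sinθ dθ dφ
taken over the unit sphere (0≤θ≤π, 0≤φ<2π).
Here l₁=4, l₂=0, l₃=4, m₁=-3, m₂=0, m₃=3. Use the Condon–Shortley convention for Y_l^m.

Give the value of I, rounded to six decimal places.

-0.282095

m-sum 0 ✓  L=8 even ✓  4≤4≤4 ✓
Π(2lᵢ+1) = 9×1×9 = 81
triangle coeff Δ(4,0,4) = 1/9
Σ_t [0,0]: t=0:+1/576 = 1/576
(3j)²=1/9 [(4 0 4; 0 0 0)], sign=+1
Σ_t [0,0]: t=0:+1/5040 = 1/5040
(3j)²=1/9 [(4 0 4; -3 0 3)], sign=-1
⇒ 4πI² = 1/1
I = (-1)√(1/1/(4π)) = -0.28209479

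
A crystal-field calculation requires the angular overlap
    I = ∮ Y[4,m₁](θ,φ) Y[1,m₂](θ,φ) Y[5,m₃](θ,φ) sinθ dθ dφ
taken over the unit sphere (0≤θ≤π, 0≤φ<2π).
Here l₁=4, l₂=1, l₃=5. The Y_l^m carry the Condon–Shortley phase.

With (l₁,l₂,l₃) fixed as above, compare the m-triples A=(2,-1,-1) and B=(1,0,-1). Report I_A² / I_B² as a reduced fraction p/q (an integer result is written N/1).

1/4

Shared (l₁,l₂,l₃)=(4,1,5): N and (l;000)² cancel in I_A²/I_B².
A: Δ = 0!·8!·2!/11! = 1/495; Racah Σ t=0..0: t=0:+1/2880 = 1/2880; ⇒ 3j(4 1 5; 2 -1 -1)² = 2/165, sgn +1
B: Δ = 0!·8!·2!/11! = 1/495; Racah Σ t=0..0: t=0:+1/720 = 1/720; ⇒ 3j(4 1 5; 1 0 -1)² = 8/165, sgn +1
I_A²/I_B² = (2/165)/(8/165) = 1/4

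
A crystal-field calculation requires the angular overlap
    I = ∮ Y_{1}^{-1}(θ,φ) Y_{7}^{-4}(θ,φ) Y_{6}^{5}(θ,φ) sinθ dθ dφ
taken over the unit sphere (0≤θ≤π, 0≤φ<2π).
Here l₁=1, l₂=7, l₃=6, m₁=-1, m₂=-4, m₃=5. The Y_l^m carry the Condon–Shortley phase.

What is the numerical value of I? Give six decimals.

0.060604

Checks pass: Σm=0; 14 even; l₃=6∈[6,8].
(2·1+1)(2·7+1)(2·6+1) = 585
Δ: 2! 0! 12! / 15! → 1/1365
sum: t=1:−1/518400 = -1/518400
3j²(1 7 6; 0 0 0) = Δ·Π!·Σ² = 7/195  (sign -1)
sum: t=2:+1/79833600 = 1/79833600
3j²(1 7 6; -1 -4 5) = Δ·Π!·Σ² = 1/455  (sign -1)
combine: 4πI² = 585·7/195·1/455 = 3/65
take √, sign +1: I = 0.06060368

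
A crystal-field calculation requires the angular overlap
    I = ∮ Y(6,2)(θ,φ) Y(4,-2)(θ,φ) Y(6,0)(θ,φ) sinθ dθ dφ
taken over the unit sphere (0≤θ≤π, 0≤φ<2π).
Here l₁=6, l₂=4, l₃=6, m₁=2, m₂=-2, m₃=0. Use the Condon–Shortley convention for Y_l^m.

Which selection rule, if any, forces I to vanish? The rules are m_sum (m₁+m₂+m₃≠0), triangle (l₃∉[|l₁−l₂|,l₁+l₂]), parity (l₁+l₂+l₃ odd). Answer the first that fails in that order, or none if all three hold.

none

azimuthal sum: 2 − 2 + 0 = 0  ✓
2 ≤ 6 ≤ 10 (triangle on l)  ✓
L = 6 + 4 + 6 = 16 (even)  ✓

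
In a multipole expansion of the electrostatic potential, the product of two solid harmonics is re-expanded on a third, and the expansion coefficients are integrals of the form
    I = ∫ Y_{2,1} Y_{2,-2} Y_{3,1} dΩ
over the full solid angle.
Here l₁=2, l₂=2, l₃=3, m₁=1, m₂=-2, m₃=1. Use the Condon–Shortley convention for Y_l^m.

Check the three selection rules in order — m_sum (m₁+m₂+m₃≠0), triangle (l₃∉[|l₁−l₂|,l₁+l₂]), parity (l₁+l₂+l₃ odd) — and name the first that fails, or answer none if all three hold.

parity

azimuthal sum: 1 − 2 + 1 = 0  ✓
0 ≤ 3 ≤ 4 (triangle on l)  ✓
L = 2 + 2 + 3 = 7 (odd)  ✗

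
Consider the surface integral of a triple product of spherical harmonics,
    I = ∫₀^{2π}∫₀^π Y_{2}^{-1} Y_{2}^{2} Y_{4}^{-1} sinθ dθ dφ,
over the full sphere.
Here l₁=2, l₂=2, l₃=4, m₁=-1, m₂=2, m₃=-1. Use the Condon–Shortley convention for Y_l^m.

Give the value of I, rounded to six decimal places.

Checks pass: Σm=0; 8 even; l₃=4∈[0,4].
(2·2+1)(2·2+1)(2·4+1) = 225
Δ: 0! 4! 4! / 9! → 1/630
sum: t=0:+1/16 = 1/16
3j²(2 2 4; 0 0 0) = Δ·Π!·Σ² = 2/35  (sign +1)
sum: t=0:+1/144 = 1/144
3j²(2 2 4; -1 2 -1) = Δ·Π!·Σ² = 1/126  (sign -1)
combine: 4πI² = 225·2/35·1/126 = 5/49
take √, sign -1: I = -0.09011188

-0.090112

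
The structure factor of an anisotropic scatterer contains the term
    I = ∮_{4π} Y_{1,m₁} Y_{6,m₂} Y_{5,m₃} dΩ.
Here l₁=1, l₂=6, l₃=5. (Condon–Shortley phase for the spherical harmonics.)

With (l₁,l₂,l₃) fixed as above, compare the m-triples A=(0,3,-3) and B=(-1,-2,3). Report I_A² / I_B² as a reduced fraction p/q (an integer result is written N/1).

Shared (l₁,l₂,l₃)=(1,6,5): N and (l;000)² cancel in I_A²/I_B².
A: Δ = 2!·0!·10!/13! = 1/858; Racah Σ t=1..1: t=1:−1/80640 = -1/80640; ⇒ 3j(1 6 5; 0 3 -3)² = 9/286, sgn -1
B: Δ = 2!·0!·10!/13! = 1/858; Racah Σ t=2..2: t=2:+1/161280 = 1/161280; ⇒ 3j(1 6 5; -1 -2 3)² = 1/143, sgn +1
I_A²/I_B² = (9/286)/(1/143) = 9/2

9/2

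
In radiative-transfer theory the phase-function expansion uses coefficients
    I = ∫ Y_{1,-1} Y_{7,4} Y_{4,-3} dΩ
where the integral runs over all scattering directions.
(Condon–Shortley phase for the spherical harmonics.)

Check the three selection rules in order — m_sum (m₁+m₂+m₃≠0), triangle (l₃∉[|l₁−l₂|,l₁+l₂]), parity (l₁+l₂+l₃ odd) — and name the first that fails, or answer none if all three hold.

triangle

m₁+m₂+m₃ = -1 + 4 − 3 = 0  ✓
triangle: |1−7|=6 ≤ l₃=4 ≤ 1+7=8  ✗
parity: l₁+l₂+l₃ = 12 is even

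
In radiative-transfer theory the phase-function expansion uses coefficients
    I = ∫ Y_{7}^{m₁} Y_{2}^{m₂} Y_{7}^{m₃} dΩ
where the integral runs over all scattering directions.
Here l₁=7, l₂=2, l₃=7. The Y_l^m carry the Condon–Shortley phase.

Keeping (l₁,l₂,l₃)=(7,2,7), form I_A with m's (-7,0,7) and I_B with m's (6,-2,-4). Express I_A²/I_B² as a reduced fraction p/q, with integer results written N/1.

Shared (l₁,l₂,l₃)=(7,2,7): N and (l;000)² cancel in I_A²/I_B².
A: Δ = 2!·12!·2!/17! = 1/185640; Racah Σ t=2..2: t=2:+1/1916006400 = 1/1916006400; ⇒ 3j(7 2 7; -7 0 7)² = 91/2040, sgn +1
B: Δ = 2!·12!·2!/17! = 1/185640; Racah Σ t=0..0: t=0:+1/159667200 = 1/159667200; ⇒ 3j(7 2 7; 6 -2 -4)² = 9/1190, sgn -1
I_A²/I_B² = (91/2040)/(9/1190) = 637/108

637/108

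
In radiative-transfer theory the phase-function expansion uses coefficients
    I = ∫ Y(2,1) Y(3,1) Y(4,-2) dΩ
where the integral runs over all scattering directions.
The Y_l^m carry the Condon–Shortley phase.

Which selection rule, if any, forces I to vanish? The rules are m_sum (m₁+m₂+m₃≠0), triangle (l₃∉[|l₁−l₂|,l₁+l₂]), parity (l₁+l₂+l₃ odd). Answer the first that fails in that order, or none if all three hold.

m₁+m₂+m₃ = 1 + 1 − 2 = 0  ✓
triangle: |2−3|=1 ≤ l₃=4 ≤ 2+3=5  ✓
parity: l₁+l₂+l₃ = 9 is odd  ✗

parity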